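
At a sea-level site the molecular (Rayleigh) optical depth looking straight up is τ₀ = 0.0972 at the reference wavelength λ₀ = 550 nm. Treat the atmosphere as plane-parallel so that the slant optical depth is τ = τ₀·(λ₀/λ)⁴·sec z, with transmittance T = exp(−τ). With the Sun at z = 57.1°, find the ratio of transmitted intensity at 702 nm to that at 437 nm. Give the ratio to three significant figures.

Airmass: sec 57.1° = 1.8410.
τ(702 nm) = 0.0972 × (550/702)⁴ × 1.8410 = 0.0972 × 0.3768 × 1.8410 = 0.0674.
τ(437 nm) = 0.0972 × (550/437)⁴ × 1.8410 = 0.0972 × 2.5091 × 1.8410 = 0.4490.
T(702)/T(437) = exp(τ_B − τ_A) = exp(0.3816) = 1.4646.

1.46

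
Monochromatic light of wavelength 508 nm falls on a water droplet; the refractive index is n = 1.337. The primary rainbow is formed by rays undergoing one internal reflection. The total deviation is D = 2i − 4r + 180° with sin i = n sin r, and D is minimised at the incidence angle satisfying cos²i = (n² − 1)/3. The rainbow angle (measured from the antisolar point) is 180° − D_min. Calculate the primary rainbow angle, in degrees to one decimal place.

cos²i = (1.78757 − 1)/3 = 0.26252; i = arccos(0.51237) = 59.178°.
sin r = sin 59.178°/1.337 = 0.64231; r = 39.964°.
D_min = 2·59.178° − 4·39.964° + 180° = 138.500°.
Rainbow angle = 180° − D_min = 41.500°.

41.5°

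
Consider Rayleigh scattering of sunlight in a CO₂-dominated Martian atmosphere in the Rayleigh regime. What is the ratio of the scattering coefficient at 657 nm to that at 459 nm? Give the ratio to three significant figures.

0.238

Rayleigh scattering ∝ λ⁻⁴, so the ratio of coefficients is the inverse fourth power of the wavelength ratio.
σ(657)/σ(459) = (459/657)⁴ = (0.6986)⁴ = 0.2382.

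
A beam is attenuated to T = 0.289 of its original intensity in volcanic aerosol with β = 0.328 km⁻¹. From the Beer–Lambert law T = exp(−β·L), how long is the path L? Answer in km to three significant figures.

Beer–Lambert: T = exp(−βL) ⇒ L = −ln(T)/β = −ln(0.289)/0.328 = 1.2413/0.328 = 3.785 km.

3.78 km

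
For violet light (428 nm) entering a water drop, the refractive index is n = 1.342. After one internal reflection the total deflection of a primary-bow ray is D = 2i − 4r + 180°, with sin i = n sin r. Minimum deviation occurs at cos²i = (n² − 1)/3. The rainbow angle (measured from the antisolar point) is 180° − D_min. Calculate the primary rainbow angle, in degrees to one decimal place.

40.8°

cos²i = (1.80096 − 1)/3 = 0.26699; i = arccos(0.51671) = 58.888°.
sin r = sin 58.888°/1.342 = 0.63797; r = 39.641°.
D_min = 2·58.888° − 4·39.641° + 180° = 139.213°.
Rainbow angle = 180° − D_min = 40.787°.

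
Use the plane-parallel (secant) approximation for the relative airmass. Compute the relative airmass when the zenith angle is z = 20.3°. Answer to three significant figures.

X = sec z = 1/cos 20.3° = 1/0.9379 = 1.0662.

1.07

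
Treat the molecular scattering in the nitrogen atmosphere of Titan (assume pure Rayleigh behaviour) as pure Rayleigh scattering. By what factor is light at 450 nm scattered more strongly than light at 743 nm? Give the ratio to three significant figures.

7.43

Rayleigh scattering ∝ λ⁻⁴, so the ratio of coefficients is the inverse fourth power of the wavelength ratio.
σ(450)/σ(743) = (743/450)⁴ = (1.6511)⁴ = 7.432.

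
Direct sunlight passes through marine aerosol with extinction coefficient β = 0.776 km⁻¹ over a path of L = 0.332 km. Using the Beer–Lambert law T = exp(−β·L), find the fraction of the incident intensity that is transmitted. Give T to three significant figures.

τ = β·L = 0.776 × 0.332 = 0.2576.
T = exp(−0.2576) = 0.7729.

0.773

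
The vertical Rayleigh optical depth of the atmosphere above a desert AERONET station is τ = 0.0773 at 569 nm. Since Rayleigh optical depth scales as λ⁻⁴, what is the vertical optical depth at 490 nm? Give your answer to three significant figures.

0.141

τ(490 nm) = τ(569 nm) × (569/490)⁴ = 0.0773 × (1.1612)⁴ = 0.0773 × 1.8183 = 0.1406.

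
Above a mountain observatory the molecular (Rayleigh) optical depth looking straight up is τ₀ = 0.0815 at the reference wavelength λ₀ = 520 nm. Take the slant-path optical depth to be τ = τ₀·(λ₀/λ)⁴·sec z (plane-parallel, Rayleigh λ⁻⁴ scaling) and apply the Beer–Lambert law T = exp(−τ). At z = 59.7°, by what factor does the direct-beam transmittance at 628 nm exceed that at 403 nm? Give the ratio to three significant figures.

Airmass: sec 59.7° = 1.9821.
τ(628 nm) = 0.0815 × (520/628)⁴ × 1.9821 = 0.0815 × 0.4701 × 1.9821 = 0.0759.
τ(403 nm) = 0.0815 × (520/403)⁴ × 1.9821 = 0.0815 × 2.7720 × 1.9821 = 0.4478.
T(628)/T(403) = exp(τ_B − τ_A) = exp(0.3718) = 1.4504.

1.45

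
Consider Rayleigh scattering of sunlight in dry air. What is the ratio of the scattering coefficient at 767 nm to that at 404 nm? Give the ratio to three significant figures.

Rayleigh scattering ∝ λ⁻⁴, so the ratio of coefficients is the inverse fourth power of the wavelength ratio.
σ(767)/σ(404) = (404/767)⁴ = (0.5267)⁴ = 0.07697.

0.0770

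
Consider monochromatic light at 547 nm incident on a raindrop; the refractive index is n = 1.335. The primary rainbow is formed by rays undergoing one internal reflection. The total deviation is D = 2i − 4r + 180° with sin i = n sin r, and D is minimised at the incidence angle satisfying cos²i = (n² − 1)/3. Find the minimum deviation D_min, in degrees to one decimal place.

cos²i = (1.78222 − 1)/3 = 0.26074; i = arccos(0.51063) = 59.294°.
sin r = sin 59.294°/1.335 = 0.64405; r = 40.094°.
D_min = 2·59.294° − 4·40.094° + 180° = 138.212°.

138.2°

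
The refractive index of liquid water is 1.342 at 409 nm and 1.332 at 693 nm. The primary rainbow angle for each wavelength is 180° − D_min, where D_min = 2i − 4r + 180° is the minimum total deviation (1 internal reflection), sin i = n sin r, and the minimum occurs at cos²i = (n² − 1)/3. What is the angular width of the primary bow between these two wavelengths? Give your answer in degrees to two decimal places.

At 409 nm (n = 1.342): cos²i = 0.26699 → i = 58.888°, r = 39.641°, D_min = 139.213°, rainbow angle = 40.787°.
At 693 nm (n = 1.332): cos²i = 0.25807 → i = 59.469°, r = 40.290°, D_min = 137.776°, rainbow angle = 42.224°.
Angular width = |40.787° − 42.224°| = 1.437°.

1.44°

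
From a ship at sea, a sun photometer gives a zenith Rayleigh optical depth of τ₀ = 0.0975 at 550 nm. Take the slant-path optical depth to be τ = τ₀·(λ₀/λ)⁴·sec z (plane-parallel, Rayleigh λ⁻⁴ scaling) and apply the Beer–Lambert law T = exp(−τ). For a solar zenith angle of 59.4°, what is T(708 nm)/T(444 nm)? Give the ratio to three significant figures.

Airmass: sec 59.4° = 1.9645.
τ(708 nm) = 0.0975 × (550/708)⁴ × 1.9645 = 0.0975 × 0.3642 × 1.9645 = 0.0698.
τ(444 nm) = 0.0975 × (550/444)⁴ × 1.9645 = 0.0975 × 2.3546 × 1.9645 = 0.4510.
T(708)/T(444) = exp(τ_B − τ_A) = exp(0.3812) = 1.4641.

1.46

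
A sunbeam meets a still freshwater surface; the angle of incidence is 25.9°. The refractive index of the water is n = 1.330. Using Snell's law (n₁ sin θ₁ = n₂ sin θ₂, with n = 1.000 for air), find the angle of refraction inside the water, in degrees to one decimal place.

19.2°

Snell: sin θ_r = sin θ_i / n = sin 25.9° / 1.330 = 0.4368 / 1.330 = 0.3284.
θ_r = arcsin(0.3284) = 19.17°.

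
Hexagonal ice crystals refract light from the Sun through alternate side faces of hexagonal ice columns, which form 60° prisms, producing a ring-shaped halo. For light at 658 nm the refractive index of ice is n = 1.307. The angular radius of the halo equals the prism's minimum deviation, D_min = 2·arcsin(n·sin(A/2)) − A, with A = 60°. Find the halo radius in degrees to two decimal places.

n·sin(A/2) = 1.307 × sin 30° = 1.307 × 0.5000 = 0.6535.
D_min = 2·arcsin(0.6535) − 60° = 2 × 40.806° − 60° = 21.612°.

21.61°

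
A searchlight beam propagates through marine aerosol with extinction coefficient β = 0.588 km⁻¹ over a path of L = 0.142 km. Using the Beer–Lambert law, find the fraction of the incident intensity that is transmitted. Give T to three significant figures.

τ = β·L = 0.588 × 0.142 = 0.0835.
T = exp(−0.0835) = 0.9199.

0.920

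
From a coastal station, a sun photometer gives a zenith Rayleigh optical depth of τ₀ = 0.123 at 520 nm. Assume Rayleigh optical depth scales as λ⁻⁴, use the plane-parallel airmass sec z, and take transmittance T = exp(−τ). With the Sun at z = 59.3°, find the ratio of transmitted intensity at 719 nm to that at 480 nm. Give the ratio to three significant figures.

Airmass: sec 59.3° = 1.9587.
τ(719 nm) = 0.123 × (520/719)⁴ × 1.9587 = 0.123 × 0.2736 × 1.9587 = 0.0659.
τ(480 nm) = 0.123 × (520/480)⁴ × 1.9587 = 0.123 × 1.3774 × 1.9587 = 0.3318.
T(719)/T(480) = exp(τ_B − τ_A) = exp(0.2659) = 1.3046.

1.30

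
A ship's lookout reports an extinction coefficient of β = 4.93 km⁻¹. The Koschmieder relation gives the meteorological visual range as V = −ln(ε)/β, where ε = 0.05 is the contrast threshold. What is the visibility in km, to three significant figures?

V = −ln(0.05) / 4.93 = 2.996 / 4.93 = 0.6077 km.

0.608 km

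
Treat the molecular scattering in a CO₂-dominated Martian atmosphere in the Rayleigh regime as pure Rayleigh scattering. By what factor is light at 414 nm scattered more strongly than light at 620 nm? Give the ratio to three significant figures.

Rayleigh scattering ∝ λ⁻⁴, so the ratio of coefficients is the inverse fourth power of the wavelength ratio.
σ(414)/σ(620) = (620/414)⁴ = (1.4976)⁴ = 5.03.

5.03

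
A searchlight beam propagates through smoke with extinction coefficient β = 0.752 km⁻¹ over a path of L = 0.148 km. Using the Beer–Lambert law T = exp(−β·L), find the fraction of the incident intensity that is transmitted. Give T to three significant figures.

τ = β·L = 0.752 × 0.148 = 0.1113.
T = exp(−0.1113) = 0.8947.

0.895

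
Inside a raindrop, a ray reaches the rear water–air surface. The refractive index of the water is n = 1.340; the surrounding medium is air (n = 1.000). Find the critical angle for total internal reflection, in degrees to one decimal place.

48.3°

sin θ_c = n_air / n = 1.000 / 1.340 = 0.7463.
θ_c = arcsin(0.7463) = 48.27°.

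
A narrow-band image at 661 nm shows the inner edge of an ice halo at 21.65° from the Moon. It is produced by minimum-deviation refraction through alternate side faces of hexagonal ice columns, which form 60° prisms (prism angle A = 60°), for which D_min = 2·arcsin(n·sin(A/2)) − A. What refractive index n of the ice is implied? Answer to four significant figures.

Rearranging: n = sin((D_min + A)/2) / sin(A/2).
(D_min + A)/2 = (21.65° + 60°)/2 = 40.825°.
n = sin 40.825° / sin 30° = 0.6538 / 0.5000 = 1.3075.

1.308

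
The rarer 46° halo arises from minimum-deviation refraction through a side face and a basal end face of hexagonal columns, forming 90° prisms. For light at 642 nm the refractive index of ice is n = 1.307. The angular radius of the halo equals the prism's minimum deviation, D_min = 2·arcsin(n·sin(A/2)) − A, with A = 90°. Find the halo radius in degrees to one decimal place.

n·sin(A/2) = 1.307 × sin 45° = 1.307 × 0.7071 = 0.9242.
D_min = 2·arcsin(0.9242) − 90° = 2 × 67.546° − 90° = 45.093°.

45.1°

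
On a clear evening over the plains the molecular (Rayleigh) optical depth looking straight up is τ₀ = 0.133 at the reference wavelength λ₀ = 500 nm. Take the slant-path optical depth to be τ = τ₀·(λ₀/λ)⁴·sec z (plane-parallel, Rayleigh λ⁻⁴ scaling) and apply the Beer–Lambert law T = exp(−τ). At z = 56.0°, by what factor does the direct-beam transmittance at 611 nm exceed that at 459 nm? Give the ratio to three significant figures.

Airmass: sec 56.0° = 1.7883.
τ(611 nm) = 0.133 × (500/611)⁴ × 1.7883 = 0.133 × 0.4485 × 1.7883 = 0.1067.
τ(459 nm) = 0.133 × (500/459)⁴ × 1.7883 = 0.133 × 1.4081 × 1.7883 = 0.3349.
T(611)/T(459) = exp(τ_B − τ_A) = exp(0.2282) = 1.2564.

1.26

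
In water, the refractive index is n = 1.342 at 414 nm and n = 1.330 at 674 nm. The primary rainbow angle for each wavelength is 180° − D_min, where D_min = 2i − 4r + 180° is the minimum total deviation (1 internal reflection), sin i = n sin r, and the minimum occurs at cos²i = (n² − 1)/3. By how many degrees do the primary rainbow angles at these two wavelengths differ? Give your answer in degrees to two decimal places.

1.73°

At 414 nm (n = 1.342): cos²i = 0.26699 → i = 58.888°, r = 39.641°, D_min = 139.213°, rainbow angle = 40.787°.
At 674 nm (n = 1.330): cos²i = 0.25630 → i = 59.585°, r = 40.422°, D_min = 137.484°, rainbow angle = 42.516°.
Angular width = |40.787° − 42.516°| = 1.729°.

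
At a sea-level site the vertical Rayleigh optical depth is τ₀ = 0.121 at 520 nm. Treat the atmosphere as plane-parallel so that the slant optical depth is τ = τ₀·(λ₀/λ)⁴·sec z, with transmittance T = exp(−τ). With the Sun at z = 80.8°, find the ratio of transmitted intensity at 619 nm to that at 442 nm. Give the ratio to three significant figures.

2.92

Airmass: sec 80.8° = 6.2546.
τ(619 nm) = 0.121 × (520/619)⁴ × 6.2546 = 0.121 × 0.4980 × 6.2546 = 0.3769.
τ(442 nm) = 0.121 × (520/442)⁴ × 6.2546 = 0.121 × 1.9157 × 6.2546 = 1.4498.
T(619)/T(442) = exp(τ_B − τ_A) = exp(1.0729) = 2.9239.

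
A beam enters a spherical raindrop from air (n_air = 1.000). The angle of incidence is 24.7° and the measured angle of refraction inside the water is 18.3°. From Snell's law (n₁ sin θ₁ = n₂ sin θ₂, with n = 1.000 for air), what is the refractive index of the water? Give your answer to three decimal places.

1.331

n = sin θ_i / sin θ_r = sin 24.7° / sin 18.3° = 0.4179 / 0.3140 = 1.3308.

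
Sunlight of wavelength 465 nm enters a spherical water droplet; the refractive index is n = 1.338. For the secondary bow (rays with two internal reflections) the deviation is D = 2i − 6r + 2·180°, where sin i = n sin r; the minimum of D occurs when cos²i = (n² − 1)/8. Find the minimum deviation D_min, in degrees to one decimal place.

cos²i = (1.79024 − 1)/8 = 0.09878; i = arccos(0.31429) = 71.682°.
sin r = sin 71.682°/1.338 = 0.70951; r = 45.195°.
D_min = 2·71.682° − 6·45.195° + 360° = 232.193°.

232.2°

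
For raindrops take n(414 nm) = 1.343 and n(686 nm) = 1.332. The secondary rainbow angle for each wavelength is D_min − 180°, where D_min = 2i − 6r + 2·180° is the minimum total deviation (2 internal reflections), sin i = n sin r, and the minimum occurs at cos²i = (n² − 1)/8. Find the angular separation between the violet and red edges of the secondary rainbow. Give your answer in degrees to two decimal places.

2.85°

At 414 nm (n = 1.343): cos²i = 0.10046 → i = 71.522°, r = 44.928°, D_min = 233.478°, rainbow angle = 53.478°.
At 686 nm (n = 1.332): cos²i = 0.09678 → i = 71.875°, r = 45.520°, D_min = 230.628°, rainbow angle = 50.628°.
Angular width = |53.478° − 50.628°| = 2.849°.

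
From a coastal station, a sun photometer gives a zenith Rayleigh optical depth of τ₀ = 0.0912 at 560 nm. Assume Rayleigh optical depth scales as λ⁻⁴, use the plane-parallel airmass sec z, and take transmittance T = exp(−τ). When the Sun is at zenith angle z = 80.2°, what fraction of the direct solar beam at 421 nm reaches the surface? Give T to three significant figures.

sec 80.2° = 5.8751.
τ = 0.0912 × (560/421)⁴ × 5.8751 = 0.0912 × 3.1306 × 5.8751 = 1.6774.
T = exp(−1.6774) = 0.1869.

0.187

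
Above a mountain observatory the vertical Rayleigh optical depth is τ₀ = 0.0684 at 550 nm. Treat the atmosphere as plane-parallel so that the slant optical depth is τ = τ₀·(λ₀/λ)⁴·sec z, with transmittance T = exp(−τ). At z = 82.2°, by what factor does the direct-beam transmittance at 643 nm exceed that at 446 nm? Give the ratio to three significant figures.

2.45

Airmass: sec 82.2° = 7.3684.
τ(643 nm) = 0.0684 × (550/643)⁴ × 7.3684 = 0.0684 × 0.5353 × 7.3684 = 0.2698.
τ(446 nm) = 0.0684 × (550/446)⁴ × 7.3684 = 0.0684 × 2.3127 × 7.3684 = 1.1656.
T(643)/T(446) = exp(τ_B − τ_A) = exp(0.8958) = 2.4492.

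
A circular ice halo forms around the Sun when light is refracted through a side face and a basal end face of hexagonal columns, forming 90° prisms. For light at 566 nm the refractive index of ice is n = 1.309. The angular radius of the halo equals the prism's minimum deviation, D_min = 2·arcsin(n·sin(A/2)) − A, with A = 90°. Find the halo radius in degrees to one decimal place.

45.5°

n·sin(A/2) = 1.309 × sin 45° = 1.309 × 0.7071 = 0.9256.
D_min = 2·arcsin(0.9256) − 90° = 2 × 67.759° − 90° = 45.519°.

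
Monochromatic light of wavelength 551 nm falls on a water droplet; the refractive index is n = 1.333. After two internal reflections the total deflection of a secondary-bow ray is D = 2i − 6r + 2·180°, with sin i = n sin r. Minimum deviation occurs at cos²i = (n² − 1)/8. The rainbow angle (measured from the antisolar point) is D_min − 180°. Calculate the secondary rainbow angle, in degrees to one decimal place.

50.9°

cos²i = (1.77689 − 1)/8 = 0.09711; i = arccos(0.31163) = 71.843°.
sin r = sin 71.843°/1.333 = 0.71283; r = 45.466°.
D_min = 2·71.843° − 6·45.466° + 360° = 230.891°.
Rainbow angle = D_min − 180° = 50.891°.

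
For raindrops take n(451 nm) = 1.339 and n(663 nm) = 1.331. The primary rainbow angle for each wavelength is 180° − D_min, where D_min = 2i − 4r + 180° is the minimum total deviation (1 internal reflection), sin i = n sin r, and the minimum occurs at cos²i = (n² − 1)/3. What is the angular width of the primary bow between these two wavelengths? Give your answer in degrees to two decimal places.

At 451 nm (n = 1.339): cos²i = 0.26431 → i = 59.062°, r = 39.834°, D_min = 138.786°, rainbow angle = 41.214°.
At 663 nm (n = 1.331): cos²i = 0.25719 → i = 59.527°, r = 40.356°, D_min = 137.630°, rainbow angle = 42.370°.
Angular width = |41.214° − 42.370°| = 1.156°.

1.16°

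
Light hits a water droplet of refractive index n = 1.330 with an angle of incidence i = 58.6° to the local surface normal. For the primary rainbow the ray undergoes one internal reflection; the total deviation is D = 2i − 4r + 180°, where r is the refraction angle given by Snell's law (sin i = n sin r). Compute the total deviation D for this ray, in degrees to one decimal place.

137.5°

sin r = sin 58.6° / 1.330 = 0.8536/1.330 = 0.6418; r = 39.92°.
D = 2·58.6° − 4·39.92° + 180° = 117.20° − 159.69° + 180° = 137.51°.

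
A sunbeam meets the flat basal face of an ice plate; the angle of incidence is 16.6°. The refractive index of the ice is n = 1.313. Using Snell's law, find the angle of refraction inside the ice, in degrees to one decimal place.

12.6°

Snell: sin θ_r = sin θ_i / n = sin 16.6° / 1.313 = 0.2857 / 1.313 = 0.2176.
θ_r = arcsin(0.2176) = 12.57°.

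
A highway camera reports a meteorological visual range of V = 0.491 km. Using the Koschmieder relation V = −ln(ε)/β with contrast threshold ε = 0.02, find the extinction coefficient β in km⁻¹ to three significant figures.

7.97 km⁻¹

β = −ln(0.02) / V = 3.912 / 0.491 = 7.9675 km⁻¹.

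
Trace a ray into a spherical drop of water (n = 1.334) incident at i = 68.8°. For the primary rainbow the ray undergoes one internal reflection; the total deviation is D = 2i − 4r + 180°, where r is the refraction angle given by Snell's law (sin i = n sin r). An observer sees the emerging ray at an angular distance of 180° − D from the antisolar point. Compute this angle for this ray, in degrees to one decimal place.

39.8°

sin r = sin 68.8° / 1.334 = 0.9323/1.334 = 0.6989; r = 44.34°.
D = 2·68.8° − 4·44.34° + 180° = 137.60° − 177.35° + 180° = 140.25°.
Angle from antisolar point = 180° − D = 39.75°.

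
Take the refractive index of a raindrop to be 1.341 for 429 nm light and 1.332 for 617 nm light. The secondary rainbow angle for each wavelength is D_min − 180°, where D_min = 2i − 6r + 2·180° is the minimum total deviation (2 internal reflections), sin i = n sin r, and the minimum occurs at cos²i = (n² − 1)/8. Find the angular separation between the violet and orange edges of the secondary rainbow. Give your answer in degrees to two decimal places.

At 429 nm (n = 1.341): cos²i = 0.09979 → i = 71.586°, r = 45.034°, D_min = 232.966°, rainbow angle = 52.966°.
At 617 nm (n = 1.332): cos²i = 0.09678 → i = 71.875°, r = 45.520°, D_min = 230.628°, rainbow angle = 50.628°.
Angular width = |52.966° − 50.628°| = 2.337°.

2.34°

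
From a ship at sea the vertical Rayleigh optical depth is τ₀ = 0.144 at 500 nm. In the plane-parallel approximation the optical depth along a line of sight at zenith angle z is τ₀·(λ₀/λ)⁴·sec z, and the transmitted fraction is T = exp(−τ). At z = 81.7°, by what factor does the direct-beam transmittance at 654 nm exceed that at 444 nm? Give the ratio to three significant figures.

Airmass: sec 81.7° = 6.9273.
τ(654 nm) = 0.144 × (500/654)⁴ × 6.9273 = 0.144 × 0.3416 × 6.9273 = 0.3408.
τ(444 nm) = 0.144 × (500/444)⁴ × 6.9273 = 0.144 × 1.6082 × 6.9273 = 1.6043.
T(654)/T(444) = exp(τ_B − τ_A) = exp(1.2635) = 3.5377.

3.54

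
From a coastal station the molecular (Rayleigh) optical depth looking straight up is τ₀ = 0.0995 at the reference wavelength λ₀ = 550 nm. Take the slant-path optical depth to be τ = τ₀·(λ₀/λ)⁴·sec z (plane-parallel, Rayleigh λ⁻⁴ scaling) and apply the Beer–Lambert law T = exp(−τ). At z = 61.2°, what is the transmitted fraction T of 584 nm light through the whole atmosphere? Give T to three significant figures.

0.850

sec 61.2° = 2.0757.
τ = 0.0995 × (550/584)⁴ × 2.0757 = 0.0995 × 0.7867 × 2.0757 = 0.1625.
T = exp(−0.1625) = 0.8500.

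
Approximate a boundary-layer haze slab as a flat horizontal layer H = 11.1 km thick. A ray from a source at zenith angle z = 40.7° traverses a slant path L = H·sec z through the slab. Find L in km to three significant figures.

14.6 km

sec z = 1/cos 40.7° = 1.3190.
L = 11.1 × 1.3190 = 14.641 km.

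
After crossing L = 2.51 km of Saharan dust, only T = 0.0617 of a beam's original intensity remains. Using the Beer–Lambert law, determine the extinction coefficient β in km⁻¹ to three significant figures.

1.11 km⁻¹

Beer–Lambert: T = exp(−βL) ⇒ β = −ln(T)/L = −ln(0.0617)/2.51 = 2.7855/2.51 = 1.11 km⁻¹.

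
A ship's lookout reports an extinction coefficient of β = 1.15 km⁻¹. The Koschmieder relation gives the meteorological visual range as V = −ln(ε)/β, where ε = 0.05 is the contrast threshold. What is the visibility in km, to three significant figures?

2.60 km

V = −ln(0.05) / 1.15 = 2.996 / 1.15 = 2.6050 km.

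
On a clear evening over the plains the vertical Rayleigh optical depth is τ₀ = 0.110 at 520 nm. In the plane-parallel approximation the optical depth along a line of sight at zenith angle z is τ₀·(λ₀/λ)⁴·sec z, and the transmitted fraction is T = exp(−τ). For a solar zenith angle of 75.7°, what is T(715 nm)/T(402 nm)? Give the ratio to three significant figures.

3.07

Airmass: sec 75.7° = 4.0486.
τ(715 nm) = 0.110 × (520/715)⁴ × 4.0486 = 0.110 × 0.2798 × 4.0486 = 0.1246.
τ(402 nm) = 0.110 × (520/402)⁴ × 4.0486 = 0.110 × 2.7997 × 4.0486 = 1.2468.
T(715)/T(402) = exp(τ_B − τ_A) = exp(1.1222) = 3.0717.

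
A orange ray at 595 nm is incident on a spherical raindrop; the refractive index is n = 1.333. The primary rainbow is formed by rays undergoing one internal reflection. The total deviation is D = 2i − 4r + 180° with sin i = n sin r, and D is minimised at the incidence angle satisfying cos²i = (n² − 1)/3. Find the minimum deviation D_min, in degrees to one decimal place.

cos²i = (1.77689 − 1)/3 = 0.25896; i = arccos(0.50888) = 59.410°.
sin r = sin 59.410°/1.333 = 0.64579; r = 40.225°.
D_min = 2·59.410° − 4·40.225° + 180° = 137.922°.

137.9°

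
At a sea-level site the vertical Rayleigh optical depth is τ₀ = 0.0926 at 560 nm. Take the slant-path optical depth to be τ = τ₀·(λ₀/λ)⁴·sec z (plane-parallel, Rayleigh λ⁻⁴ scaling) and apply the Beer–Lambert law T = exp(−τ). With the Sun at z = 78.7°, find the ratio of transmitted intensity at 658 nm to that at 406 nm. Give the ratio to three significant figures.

Airmass: sec 78.7° = 5.1034.
τ(658 nm) = 0.0926 × (560/658)⁴ × 5.1034 = 0.0926 × 0.5246 × 5.1034 = 0.2479.
τ(406 nm) = 0.0926 × (560/406)⁴ × 5.1034 = 0.0926 × 3.6195 × 5.1034 = 1.7105.
T(658)/T(406) = exp(τ_B − τ_A) = exp(1.4626) = 4.3170.

4.32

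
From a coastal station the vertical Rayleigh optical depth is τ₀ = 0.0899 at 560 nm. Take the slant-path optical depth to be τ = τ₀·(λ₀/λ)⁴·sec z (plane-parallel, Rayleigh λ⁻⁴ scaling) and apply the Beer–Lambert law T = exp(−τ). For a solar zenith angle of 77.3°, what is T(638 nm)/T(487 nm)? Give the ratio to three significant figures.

1.60

Airmass: sec 77.3° = 4.5486.
τ(638 nm) = 0.0899 × (560/638)⁴ × 4.5486 = 0.0899 × 0.5936 × 4.5486 = 0.2427.
τ(487 nm) = 0.0899 × (560/487)⁴ × 4.5486 = 0.0899 × 1.7484 × 4.5486 = 0.7150.
T(638)/T(487) = exp(τ_B − τ_A) = exp(0.4722) = 1.6036.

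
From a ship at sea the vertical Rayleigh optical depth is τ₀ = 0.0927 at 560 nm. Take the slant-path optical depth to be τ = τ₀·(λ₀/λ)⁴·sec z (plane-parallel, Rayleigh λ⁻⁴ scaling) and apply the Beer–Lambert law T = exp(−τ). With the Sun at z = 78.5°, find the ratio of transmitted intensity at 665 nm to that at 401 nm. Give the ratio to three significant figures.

4.64

Airmass: sec 78.5° = 5.0159.
τ(665 nm) = 0.0927 × (560/665)⁴ × 5.0159 = 0.0927 × 0.5029 × 5.0159 = 0.2338.
τ(401 nm) = 0.0927 × (560/401)⁴ × 5.0159 = 0.0927 × 3.8034 × 5.0159 = 1.7685.
T(665)/T(401) = exp(τ_B − τ_A) = exp(1.5347) = 4.6397.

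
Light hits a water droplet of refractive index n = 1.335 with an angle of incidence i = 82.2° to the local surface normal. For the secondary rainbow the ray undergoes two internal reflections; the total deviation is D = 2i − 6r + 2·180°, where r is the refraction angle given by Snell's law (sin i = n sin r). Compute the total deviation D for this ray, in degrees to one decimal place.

236.9°

sin r = sin 82.2° / 1.335 = 0.9907/1.335 = 0.7421; r = 47.91°.
D = 2·82.2° − 6·47.91° + 2·180° = 164.40° − 287.48° + 360° = 236.92°.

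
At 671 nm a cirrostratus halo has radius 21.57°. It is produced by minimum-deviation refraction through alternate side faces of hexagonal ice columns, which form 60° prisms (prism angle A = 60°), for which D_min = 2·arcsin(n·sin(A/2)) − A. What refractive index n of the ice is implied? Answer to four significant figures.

Rearranging: n = sin((D_min + A)/2) / sin(A/2).
(D_min + A)/2 = (21.57° + 60°)/2 = 40.785°.
n = sin 40.785° / sin 30° = 0.6532 / 0.5000 = 1.3064.

1.306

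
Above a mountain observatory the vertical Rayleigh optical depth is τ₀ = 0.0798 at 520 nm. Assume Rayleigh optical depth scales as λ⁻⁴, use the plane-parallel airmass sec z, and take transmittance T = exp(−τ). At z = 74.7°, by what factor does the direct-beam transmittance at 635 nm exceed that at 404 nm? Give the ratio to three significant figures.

Airmass: sec 74.7° = 3.7897.
τ(635 nm) = 0.0798 × (520/635)⁴ × 3.7897 = 0.0798 × 0.4497 × 3.7897 = 0.1360.
τ(404 nm) = 0.0798 × (520/404)⁴ × 3.7897 = 0.0798 × 2.7447 × 3.7897 = 0.8300.
T(635)/T(404) = exp(τ_B − τ_A) = exp(0.6940) = 2.0018.

2.00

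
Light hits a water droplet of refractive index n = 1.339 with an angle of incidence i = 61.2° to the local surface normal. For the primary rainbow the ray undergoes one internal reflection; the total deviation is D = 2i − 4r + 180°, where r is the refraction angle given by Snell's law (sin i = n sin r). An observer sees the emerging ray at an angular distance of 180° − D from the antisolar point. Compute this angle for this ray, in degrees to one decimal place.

41.1°

sin r = sin 61.2° / 1.339 = 0.8763/1.339 = 0.6544; r = 40.88°.
D = 2·61.2° − 4·40.88° + 180° = 122.40° − 163.51° + 180° = 138.89°.
Angle from antisolar point = 180° − D = 41.11°.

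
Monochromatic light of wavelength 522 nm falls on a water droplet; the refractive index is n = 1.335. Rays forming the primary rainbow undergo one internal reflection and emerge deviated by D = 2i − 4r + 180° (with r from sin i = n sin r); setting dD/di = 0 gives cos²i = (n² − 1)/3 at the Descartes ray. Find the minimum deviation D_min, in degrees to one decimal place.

cos²i = (1.78222 − 1)/3 = 0.26074; i = arccos(0.51063) = 59.294°.
sin r = sin 59.294°/1.335 = 0.64405; r = 40.094°.
D_min = 2·59.294° − 4·40.094° + 180° = 138.212°.

138.2°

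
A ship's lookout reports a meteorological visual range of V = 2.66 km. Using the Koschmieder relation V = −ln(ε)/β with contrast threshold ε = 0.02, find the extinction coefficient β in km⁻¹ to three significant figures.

β = −ln(0.02) / V = 3.912 / 2.66 = 1.4707 km⁻¹.

1.47 km⁻¹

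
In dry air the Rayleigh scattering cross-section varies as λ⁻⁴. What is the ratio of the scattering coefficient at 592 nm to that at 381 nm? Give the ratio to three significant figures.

0.172

Rayleigh scattering ∝ λ⁻⁴, so the ratio of coefficients is the inverse fourth power of the wavelength ratio.
σ(592)/σ(381) = (381/592)⁴ = (0.6436)⁴ = 0.1716.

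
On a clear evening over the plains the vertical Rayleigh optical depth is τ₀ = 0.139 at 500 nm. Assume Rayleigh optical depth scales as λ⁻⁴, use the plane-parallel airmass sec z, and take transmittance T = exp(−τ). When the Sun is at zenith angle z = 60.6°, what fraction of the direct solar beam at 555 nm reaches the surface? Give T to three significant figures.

0.830

sec 60.6° = 2.0371.
τ = 0.139 × (500/555)⁴ × 2.0371 = 0.139 × 0.6587 × 2.0371 = 0.1865.
T = exp(−0.1865) = 0.8298.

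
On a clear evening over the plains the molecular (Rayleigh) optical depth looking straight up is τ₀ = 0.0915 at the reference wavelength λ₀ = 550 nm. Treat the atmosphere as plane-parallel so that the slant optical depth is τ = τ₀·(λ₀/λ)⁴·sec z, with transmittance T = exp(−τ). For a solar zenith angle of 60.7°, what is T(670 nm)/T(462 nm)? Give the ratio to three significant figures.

Airmass: sec 60.7° = 2.0434.
τ(670 nm) = 0.0915 × (550/670)⁴ × 2.0434 = 0.0915 × 0.4541 × 2.0434 = 0.0849.
τ(462 nm) = 0.0915 × (550/462)⁴ × 2.0434 = 0.0915 × 2.0086 × 2.0434 = 0.3755.
T(670)/T(462) = exp(τ_B − τ_A) = exp(0.2906) = 1.3373.

1.34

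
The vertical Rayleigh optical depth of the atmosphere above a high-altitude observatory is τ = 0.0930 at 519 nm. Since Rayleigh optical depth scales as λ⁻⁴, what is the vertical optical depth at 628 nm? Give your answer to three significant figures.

0.0434

τ(628 nm) = τ(519 nm) × (519/628)⁴ = 0.0930 × (0.8264)⁴ = 0.0930 × 0.4665 = 0.0434.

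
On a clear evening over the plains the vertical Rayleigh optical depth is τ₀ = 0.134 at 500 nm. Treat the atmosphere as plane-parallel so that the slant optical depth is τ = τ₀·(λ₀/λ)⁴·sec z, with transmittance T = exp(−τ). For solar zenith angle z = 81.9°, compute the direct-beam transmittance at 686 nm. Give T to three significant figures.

0.765

sec 81.9° = 7.0972.
τ = 0.134 × (500/686)⁴ × 7.0972 = 0.134 × 0.2822 × 7.0972 = 0.2684.
T = exp(−0.2684) = 0.7646.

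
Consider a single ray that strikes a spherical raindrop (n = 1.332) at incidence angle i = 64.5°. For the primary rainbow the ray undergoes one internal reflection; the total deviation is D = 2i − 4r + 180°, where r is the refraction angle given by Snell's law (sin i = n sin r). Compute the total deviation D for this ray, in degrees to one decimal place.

sin r = sin 64.5° / 1.332 = 0.9026/1.332 = 0.6776; r = 42.66°.
D = 2·64.5° − 4·42.66° + 180° = 129.00° − 170.63° + 180° = 138.37°.

138.4°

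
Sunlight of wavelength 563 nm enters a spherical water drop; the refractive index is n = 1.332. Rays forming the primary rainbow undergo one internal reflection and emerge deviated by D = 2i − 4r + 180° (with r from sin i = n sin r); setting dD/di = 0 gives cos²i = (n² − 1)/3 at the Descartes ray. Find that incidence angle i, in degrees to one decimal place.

59.5°

cos²i = (1.332² − 1)/3 = (1.77422 − 1)/3 = 0.25807.
cos i = 0.50801, so i = 59.469°.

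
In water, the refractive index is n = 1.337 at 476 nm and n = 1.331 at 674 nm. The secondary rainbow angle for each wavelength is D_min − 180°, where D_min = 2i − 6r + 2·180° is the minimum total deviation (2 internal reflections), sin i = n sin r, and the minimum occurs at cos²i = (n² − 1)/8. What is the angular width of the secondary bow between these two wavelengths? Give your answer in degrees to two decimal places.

1.57°

At 476 nm (n = 1.337): cos²i = 0.09845 → i = 71.714°, r = 45.249°, D_min = 231.934°, rainbow angle = 51.934°.
At 674 nm (n = 1.331): cos²i = 0.09645 → i = 71.907°, r = 45.575°, D_min = 230.365°, rainbow angle = 50.365°.
Angular width = |51.934° − 50.365°| = 1.569°.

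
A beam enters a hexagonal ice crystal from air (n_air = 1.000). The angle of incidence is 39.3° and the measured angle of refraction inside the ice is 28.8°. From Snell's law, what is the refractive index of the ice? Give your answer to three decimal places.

1.315

n = sin θ_i / sin θ_r = sin 39.3° / sin 28.8° = 0.6334 / 0.4818 = 1.3147.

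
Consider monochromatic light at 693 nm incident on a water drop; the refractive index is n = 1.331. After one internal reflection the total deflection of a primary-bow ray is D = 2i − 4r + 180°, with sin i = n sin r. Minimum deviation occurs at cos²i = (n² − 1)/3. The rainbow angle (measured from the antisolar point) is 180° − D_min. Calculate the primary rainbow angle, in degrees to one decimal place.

42.4°

cos²i = (1.77156 − 1)/3 = 0.25719; i = arccos(0.50714) = 59.527°.
sin r = sin 59.527°/1.331 = 0.64753; r = 40.356°.
D_min = 2·59.527° − 4·40.356° + 180° = 137.630°.
Rainbow angle = 180° − D_min = 42.370°.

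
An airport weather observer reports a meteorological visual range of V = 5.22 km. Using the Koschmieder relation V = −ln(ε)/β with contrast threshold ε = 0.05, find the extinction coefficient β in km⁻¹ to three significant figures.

0.574 km⁻¹

β = −ln(0.05) / V = 2.996 / 5.22 = 0.5739 km⁻¹.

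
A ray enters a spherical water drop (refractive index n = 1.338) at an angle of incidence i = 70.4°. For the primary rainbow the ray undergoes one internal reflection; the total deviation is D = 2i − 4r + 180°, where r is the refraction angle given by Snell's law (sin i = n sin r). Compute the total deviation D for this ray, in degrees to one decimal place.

sin r = sin 70.4° / 1.338 = 0.9421/1.338 = 0.7041; r = 44.76°.
D = 2·70.4° − 4·44.76° + 180° = 140.80° − 179.02° + 180° = 141.78°.

141.8°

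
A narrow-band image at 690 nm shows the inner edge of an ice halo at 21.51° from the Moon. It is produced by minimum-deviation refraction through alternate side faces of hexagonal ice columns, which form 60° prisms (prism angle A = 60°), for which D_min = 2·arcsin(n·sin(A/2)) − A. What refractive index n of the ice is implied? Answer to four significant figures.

Rearranging: n = sin((D_min + A)/2) / sin(A/2).
(D_min + A)/2 = (21.51° + 60°)/2 = 40.755°.
n = sin 40.755° / sin 30° = 0.6528 / 0.5000 = 1.3057.

1.306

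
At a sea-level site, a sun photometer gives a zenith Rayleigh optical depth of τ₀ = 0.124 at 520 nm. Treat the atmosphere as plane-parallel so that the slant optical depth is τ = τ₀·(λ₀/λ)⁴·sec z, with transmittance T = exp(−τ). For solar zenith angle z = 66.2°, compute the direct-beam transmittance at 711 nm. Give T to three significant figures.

sec 66.2° = 2.4780.
τ = 0.124 × (520/711)⁴ × 2.4780 = 0.124 × 0.2861 × 2.4780 = 0.0879.
T = exp(−0.0879) = 0.9158.

0.916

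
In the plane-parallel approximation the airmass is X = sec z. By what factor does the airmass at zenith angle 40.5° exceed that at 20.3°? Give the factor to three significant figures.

X(40.5°)/X(20.3°) = sec 40.5° / sec 20.3° = cos 20.3° / cos 40.5° = 0.9379/0.7604 = 1.2334.

1.23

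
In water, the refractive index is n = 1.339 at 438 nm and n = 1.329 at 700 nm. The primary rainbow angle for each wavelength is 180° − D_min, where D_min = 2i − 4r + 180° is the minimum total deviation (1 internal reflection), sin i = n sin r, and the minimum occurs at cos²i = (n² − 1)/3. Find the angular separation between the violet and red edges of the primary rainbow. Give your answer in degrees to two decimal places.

1.45°

At 438 nm (n = 1.339): cos²i = 0.26431 → i = 59.062°, r = 39.834°, D_min = 138.786°, rainbow angle = 41.214°.
At 700 nm (n = 1.329): cos²i = 0.25541 → i = 59.643°, r = 40.487°, D_min = 137.337°, rainbow angle = 42.663°.
Angular width = |41.214° − 42.663°| = 1.450°.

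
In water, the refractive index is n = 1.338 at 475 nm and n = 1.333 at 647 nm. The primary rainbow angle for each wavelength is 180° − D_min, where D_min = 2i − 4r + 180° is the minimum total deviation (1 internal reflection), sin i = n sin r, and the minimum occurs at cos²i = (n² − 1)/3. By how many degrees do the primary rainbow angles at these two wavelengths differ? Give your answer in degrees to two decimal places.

At 475 nm (n = 1.338): cos²i = 0.26341 → i = 59.120°, r = 39.899°, D_min = 138.643°, rainbow angle = 41.357°.
At 647 nm (n = 1.333): cos²i = 0.25896 → i = 59.410°, r = 40.225°, D_min = 137.922°, rainbow angle = 42.078°.
Angular width = |41.357° − 42.078°| = 0.722°.

0.72°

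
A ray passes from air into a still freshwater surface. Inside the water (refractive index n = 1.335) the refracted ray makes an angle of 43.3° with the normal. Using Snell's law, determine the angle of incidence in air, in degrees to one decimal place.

Snell: sin θ_i = n · sin θ_r = 1.335 × sin 43.3° = 1.335 × 0.6858 = 0.9156.
θ_i = arcsin(0.9156) = 66.29°.

66.3°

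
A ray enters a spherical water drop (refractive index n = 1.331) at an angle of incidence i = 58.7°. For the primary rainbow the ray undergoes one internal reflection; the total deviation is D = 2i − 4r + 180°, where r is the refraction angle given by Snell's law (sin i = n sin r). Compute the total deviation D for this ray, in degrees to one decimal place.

sin r = sin 58.7° / 1.331 = 0.8545/1.331 = 0.6420; r = 39.94°.
D = 2·58.7° − 4·39.94° + 180° = 117.40° − 159.75° + 180° = 137.65°.

137.6°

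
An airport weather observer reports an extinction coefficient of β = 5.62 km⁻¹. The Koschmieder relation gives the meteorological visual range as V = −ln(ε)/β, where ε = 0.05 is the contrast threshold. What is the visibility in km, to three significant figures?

V = −ln(0.05) / 5.62 = 2.996 / 5.62 = 0.5330 km.

0.533 km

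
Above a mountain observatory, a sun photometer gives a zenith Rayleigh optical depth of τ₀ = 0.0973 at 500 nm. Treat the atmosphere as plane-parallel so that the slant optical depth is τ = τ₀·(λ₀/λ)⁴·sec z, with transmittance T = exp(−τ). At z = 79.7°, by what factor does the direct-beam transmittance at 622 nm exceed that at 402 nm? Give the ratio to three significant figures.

Airmass: sec 79.7° = 5.5928.
τ(622 nm) = 0.0973 × (500/622)⁴ × 5.5928 = 0.0973 × 0.4176 × 5.5928 = 0.2272.
τ(402 nm) = 0.0973 × (500/402)⁴ × 5.5928 = 0.0973 × 2.3932 × 5.5928 = 1.3023.
T(622)/T(402) = exp(τ_B − τ_A) = exp(1.0751) = 2.9303.

2.93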